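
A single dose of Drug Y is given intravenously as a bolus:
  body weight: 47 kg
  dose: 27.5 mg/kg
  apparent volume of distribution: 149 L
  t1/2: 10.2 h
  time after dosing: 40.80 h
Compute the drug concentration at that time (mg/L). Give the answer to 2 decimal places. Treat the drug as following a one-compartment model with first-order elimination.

0.54 mg/L

Total dose = 27.5 × 47 = 1293 mg
C₀ = Dose / Vd = 1293 / 149 = 8.678 mg/L
k = ln2 / t½ = 0.693147 / 10.2 = 0.06796 h⁻¹
t / t½ = 40.80 / 10.2 = 4 half-lives
C = C₀ × (1/2)^4 = 8.678 × 0.06250 = 0.5424 mg/L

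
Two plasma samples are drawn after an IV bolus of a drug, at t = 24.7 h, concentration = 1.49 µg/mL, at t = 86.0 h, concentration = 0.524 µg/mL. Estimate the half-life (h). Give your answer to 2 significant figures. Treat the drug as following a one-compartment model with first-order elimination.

41 h

k = ln(C₁/C₂) / (t₂ − t₁) = ln(1.49/0.524) / (86.0 − 24.7)
  = 1.045 / 61.30 = 0.01705 h⁻¹
t½ = ln2 / k = 0.693147 / 0.01705 = 40.65 h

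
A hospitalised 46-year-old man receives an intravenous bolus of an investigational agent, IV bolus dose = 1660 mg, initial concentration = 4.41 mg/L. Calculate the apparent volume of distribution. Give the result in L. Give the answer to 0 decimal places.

376 L

Vd = Dose / C₀ = 1660 / 4.41 = 376.4 L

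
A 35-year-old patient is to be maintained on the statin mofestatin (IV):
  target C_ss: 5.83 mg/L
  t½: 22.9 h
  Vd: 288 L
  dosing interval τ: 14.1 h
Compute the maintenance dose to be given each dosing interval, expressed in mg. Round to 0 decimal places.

717 mg

k = ln2 / t½ = 0.693147 / 22.9 = 0.03027 h⁻¹
CL = k × Vd = 0.03027 × 288 = 8.718 L/h
At steady state, Dose/τ = Css × CL.
Dose = Css × CL × τ = 5.83 × 8.718 × 14.1 = 716.6 mg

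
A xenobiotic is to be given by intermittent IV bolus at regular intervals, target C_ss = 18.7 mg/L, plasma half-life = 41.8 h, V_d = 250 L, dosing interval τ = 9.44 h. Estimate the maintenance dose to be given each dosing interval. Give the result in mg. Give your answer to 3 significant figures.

732 mg

k = ln2 / t½ = 0.693147 / 41.8 = 0.01658 h⁻¹
CL = k × Vd = 0.01658 × 250 = 4.145 L/h
At steady state, Dose/τ = Css × CL.
Dose = Css × CL × τ = 18.7 × 4.145 × 9.44 = 731.7 mg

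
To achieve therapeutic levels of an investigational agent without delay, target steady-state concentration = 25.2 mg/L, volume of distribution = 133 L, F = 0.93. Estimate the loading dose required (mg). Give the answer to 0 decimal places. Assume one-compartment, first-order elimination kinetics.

LD = Css × Vd / F = 25.2 × 133 / 0.93 = 3604 mg

3604 mg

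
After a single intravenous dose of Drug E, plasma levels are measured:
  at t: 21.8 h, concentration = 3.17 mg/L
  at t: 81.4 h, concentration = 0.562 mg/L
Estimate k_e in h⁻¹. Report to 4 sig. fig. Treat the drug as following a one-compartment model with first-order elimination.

k = ln(C₁/C₂) / (t₂ − t₁) = ln(3.17/0.562) / (81.4 − 21.8)
  = 1.730 / 59.60 = 0.02903 h⁻¹

0.02903 h⁻¹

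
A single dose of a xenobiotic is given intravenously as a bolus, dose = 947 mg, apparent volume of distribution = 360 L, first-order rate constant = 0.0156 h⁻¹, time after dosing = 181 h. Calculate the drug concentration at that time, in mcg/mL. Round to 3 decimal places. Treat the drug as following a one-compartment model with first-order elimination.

C₀ = Dose / Vd = 947.0 / 360 = 2.631 mg/L
C = C₀ · e^(−k·t) = 2.631 × e^(−0.01560 × 181)
  = 2.631 × 0.05939 = 0.1563 mg/L
(0.1563 mg/L = 0.1563 mcg/mL)

0.156 mcg/mL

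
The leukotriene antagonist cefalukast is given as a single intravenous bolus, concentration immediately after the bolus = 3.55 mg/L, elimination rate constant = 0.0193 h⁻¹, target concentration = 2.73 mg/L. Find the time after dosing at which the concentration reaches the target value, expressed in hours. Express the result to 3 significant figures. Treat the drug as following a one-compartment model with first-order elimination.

t = ln(C₀ / C) / k = ln(3.550 / 2.73) / 0.01930
  = ln(1.300) / 0.01930 = 0.2624 / 0.01930 = 13.60 h

13.6 h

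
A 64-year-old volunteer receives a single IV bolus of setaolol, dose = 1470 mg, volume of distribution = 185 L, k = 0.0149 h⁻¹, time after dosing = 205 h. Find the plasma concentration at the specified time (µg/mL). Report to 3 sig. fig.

C₀ = Dose / Vd = 1470 / 185 = 7.946 mg/L
C = C₀ · e^(−k·t) = 7.946 × e^(−0.01490 × 205)
  = 7.946 × 0.04715 = 0.3747 mg/L
(0.3747 mg/L = 0.3747 µg/mL)

0.375 µg/mL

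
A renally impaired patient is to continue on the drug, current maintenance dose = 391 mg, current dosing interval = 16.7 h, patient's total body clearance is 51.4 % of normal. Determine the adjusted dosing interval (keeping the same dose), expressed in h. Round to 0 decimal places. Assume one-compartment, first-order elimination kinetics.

32 h

To keep the same average steady-state level, dosing rate must scale with clearance.
CL ratio = 51.4 / 100 = 0.5140
New interval (same dose) = 16.7 / 0.5140 = 32.49 h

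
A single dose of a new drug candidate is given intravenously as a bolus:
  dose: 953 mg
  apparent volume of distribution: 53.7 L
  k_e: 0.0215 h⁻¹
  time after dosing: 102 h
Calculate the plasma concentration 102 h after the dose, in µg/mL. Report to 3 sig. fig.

C₀ = Dose / Vd = 953.0 / 53.7 = 17.75 mg/L
C = C₀ · e^(−k·t) = 17.75 × e^(−0.02150 × 102)
  = 17.75 × 0.1116 = 1.981 mg/L
(1.981 mg/L = 1.981 µg/mL)

1.98 µg/mL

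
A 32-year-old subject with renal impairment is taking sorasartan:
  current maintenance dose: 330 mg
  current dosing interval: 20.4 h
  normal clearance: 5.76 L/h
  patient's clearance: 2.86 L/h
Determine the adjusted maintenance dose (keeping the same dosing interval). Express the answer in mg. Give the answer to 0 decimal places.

To keep the same average steady-state level, dosing rate must scale with clearance.
CL ratio = 2.86 / 5.76 = 0.4965
New dose (same interval) = 330 × 0.4965 = 163.8 mg

164 mg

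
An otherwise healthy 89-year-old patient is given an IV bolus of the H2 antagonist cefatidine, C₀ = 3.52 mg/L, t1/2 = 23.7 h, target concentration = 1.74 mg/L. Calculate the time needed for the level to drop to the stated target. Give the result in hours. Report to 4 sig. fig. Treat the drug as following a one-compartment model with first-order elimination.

24.09 h

k = ln2 / t½ = 0.693147 / 23.7 = 0.02925 h⁻¹
t = ln(C₀ / C) / k = ln(3.520 / 1.74) / 0.02925
  = ln(2.023) / 0.02925 = 0.7046 / 0.02925 = 24.09 h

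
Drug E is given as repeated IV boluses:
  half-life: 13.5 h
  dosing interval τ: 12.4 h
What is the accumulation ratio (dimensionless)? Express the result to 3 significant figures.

2.12

k = ln2 / t½ = 0.693147 / 13.5 = 0.05134 h⁻¹
e^(−kτ) = e^(−0.05134 × 12.4) = 0.5291
Accumulation ratio R = 1 / (1 − e^(−kτ)) = 1 / (1 − 0.5291) = 2.124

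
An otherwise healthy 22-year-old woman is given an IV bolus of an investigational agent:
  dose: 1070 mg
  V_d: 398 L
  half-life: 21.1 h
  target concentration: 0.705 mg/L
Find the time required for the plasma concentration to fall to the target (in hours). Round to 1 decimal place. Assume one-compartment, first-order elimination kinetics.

C₀ = Dose / Vd = 1070 / 398 = 2.688 mg/L
k = ln2 / t½ = 0.693147 / 21.1 = 0.03285 h⁻¹
t = ln(C₀ / C) / k = ln(2.688 / 0.705) / 0.03285
  = ln(3.813) / 0.03285 = 1.338 / 0.03285 = 40.73 h

40.7 h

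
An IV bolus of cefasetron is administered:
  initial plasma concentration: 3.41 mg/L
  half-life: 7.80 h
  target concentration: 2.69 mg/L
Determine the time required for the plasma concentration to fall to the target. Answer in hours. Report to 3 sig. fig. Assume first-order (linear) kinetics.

2.67 h

k = ln2 / t½ = 0.693147 / 7.80 = 0.08887 h⁻¹
t = ln(C₀ / C) / k = ln(3.410 / 2.69) / 0.08887
  = ln(1.268) / 0.08887 = 0.2374 / 0.08887 = 2.671 h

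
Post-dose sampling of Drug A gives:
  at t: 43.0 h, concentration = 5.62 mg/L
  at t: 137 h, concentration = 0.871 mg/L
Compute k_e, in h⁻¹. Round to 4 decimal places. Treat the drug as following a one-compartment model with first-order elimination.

k = ln(C₁/C₂) / (t₂ − t₁) = ln(5.62/0.871) / (137 − 43.0)
  = 1.864 / 94.00 = 0.01983 h⁻¹

0.0198 h⁻¹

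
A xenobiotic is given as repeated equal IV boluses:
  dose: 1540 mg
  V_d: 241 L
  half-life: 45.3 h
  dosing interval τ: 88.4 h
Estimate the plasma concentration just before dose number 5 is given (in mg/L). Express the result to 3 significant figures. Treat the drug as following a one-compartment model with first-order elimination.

2.22 mg/L

C₀ per dose = Dose / Vd = 1540 / 241 = 6.390 mg/L
k = ln2 / t½ = 0.693147 / 45.3 = 0.01530 h⁻¹
Fraction remaining after one interval: r = e^(−kτ) = e^(−0.01530 × 88.4) = 0.2586
Before dose 5, 4 doses have been given (aged 1τ, 2τ, 3τ, 4τ).
C_trough = C₀ × (r + r² + … + r^4) = C₀ × r(1−r^4)/(1−r)
        = 6.390 × 0.2586 × (1 − 0.004472) / (1 − 0.2586) = 2.219 mg/L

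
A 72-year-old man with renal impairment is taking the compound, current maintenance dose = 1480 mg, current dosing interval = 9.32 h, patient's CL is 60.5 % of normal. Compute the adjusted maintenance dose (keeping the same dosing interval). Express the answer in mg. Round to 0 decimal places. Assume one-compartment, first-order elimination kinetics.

895 mg

To keep the same average steady-state level, dosing rate must scale with clearance.
CL ratio = 60.5 / 100 = 0.6050
New dose (same interval) = 1480 × 0.6050 = 895.4 mg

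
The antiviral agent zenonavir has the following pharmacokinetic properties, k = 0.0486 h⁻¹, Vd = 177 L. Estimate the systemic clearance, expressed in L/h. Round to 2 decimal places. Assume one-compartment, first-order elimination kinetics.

8.60 L/h

CL = k × Vd = 0.0486 × 177 = 8.602 L/h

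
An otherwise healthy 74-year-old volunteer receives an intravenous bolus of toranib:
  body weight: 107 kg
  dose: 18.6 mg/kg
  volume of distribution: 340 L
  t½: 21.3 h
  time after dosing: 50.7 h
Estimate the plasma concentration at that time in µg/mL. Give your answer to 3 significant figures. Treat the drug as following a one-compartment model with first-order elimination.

1.12 µg/mL

Total dose = 18.6 × 107 = 1990 mg
C₀ = Dose / Vd = 1990 / 340 = 5.853 mg/L
k = ln2 / t½ = 0.693147 / 21.3 = 0.03254 h⁻¹
C = C₀ · e^(−k·t) = 5.853 × e^(−0.03254 × 50.7)
  = 5.853 × 0.1921 = 1.124 mg/L
(1.124 mg/L = 1.124 µg/mL)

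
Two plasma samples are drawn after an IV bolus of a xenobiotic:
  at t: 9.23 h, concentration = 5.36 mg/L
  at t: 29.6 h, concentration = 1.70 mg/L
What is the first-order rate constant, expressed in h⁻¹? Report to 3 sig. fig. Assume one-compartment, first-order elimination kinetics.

0.0564 h⁻¹

k = ln(C₁/C₂) / (t₂ − t₁) = ln(5.36/1.70) / (29.6 − 9.23)
  = 1.148 / 20.37 = 0.05636 h⁻¹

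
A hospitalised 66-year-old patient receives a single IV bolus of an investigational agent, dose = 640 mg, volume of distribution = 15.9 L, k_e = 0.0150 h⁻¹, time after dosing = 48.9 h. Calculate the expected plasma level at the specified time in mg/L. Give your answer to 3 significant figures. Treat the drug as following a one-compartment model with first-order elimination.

19.3 mg/L

C₀ = Dose / Vd = 640.0 / 15.9 = 40.25 mg/L
C = C₀ · e^(−k·t) = 40.25 × e^(−0.01500 × 48.9)
  = 40.25 × 0.4802 = 19.33 mg/L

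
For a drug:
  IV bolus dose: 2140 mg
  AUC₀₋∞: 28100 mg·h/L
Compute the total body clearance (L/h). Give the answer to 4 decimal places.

0.0762 L/h

CL = Dose / AUC = 2140 / 28100 = 0.07616 L/h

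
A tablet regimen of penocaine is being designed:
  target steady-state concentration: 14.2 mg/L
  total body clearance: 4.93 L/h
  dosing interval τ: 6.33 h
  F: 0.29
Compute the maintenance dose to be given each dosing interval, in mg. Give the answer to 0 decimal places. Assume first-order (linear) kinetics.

1528 mg

At steady state, F × (Dose/τ) = Css × CL.
Dose = Css × CL × τ / F = 14.2 × 4.930 × 6.33 / 0.29 = 1528 mg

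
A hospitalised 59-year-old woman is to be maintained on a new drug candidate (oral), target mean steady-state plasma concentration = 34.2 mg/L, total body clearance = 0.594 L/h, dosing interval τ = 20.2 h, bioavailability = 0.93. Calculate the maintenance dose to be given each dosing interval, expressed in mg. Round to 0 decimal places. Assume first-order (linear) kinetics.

441 mg

At steady state, F × (Dose/τ) = Css × CL.
Dose = Css × CL × τ / F = 34.2 × 0.5940 × 20.2 / 0.93 = 441.2 mg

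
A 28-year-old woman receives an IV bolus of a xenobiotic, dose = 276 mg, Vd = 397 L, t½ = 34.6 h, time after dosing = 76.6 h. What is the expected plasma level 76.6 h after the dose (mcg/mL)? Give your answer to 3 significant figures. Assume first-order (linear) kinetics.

C₀ = Dose / Vd = 276.0 / 397 = 0.6952 mg/L
k = ln2 / t½ = 0.693147 / 34.6 = 0.02003 h⁻¹
C = C₀ · e^(−k·t) = 0.6952 × e^(−0.02003 × 76.6)
  = 0.6952 × 0.2156 = 0.1499 mg/L
(0.1499 mg/L = 0.1499 mcg/mL)

0.150 mcg/mL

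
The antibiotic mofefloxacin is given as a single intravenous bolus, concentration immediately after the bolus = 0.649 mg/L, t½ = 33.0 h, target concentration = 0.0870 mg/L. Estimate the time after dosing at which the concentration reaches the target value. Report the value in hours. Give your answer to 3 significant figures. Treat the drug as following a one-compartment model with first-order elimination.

95.7 h

k = ln2 / t½ = 0.693147 / 33.0 = 0.02100 h⁻¹
t = ln(C₀ / C) / k = ln(0.6490 / 0.0870) / 0.02100
  = ln(7.460) / 0.02100 = 2.010 / 0.02100 = 95.71 h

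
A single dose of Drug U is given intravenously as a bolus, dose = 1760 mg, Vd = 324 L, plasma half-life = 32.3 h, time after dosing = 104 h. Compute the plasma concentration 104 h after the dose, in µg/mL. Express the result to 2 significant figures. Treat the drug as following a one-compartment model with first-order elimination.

C₀ = Dose / Vd = 1760 / 324 = 5.432 mg/L
k = ln2 / t½ = 0.693147 / 32.3 = 0.02146 h⁻¹
C = C₀ · e^(−k·t) = 5.432 × e^(−0.02146 × 104)
  = 5.432 × 0.1073 = 0.5829 mg/L
(0.5829 mg/L = 0.5829 µg/mL)

0.58 µg/mL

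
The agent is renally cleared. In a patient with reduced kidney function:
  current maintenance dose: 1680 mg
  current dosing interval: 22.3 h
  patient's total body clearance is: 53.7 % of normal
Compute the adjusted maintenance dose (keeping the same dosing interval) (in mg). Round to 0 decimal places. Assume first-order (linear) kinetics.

902 mg

To keep the same average steady-state level, dosing rate must scale with clearance.
CL ratio = 53.7 / 100 = 0.5370
New dose (same interval) = 1680 × 0.5370 = 902.2 mg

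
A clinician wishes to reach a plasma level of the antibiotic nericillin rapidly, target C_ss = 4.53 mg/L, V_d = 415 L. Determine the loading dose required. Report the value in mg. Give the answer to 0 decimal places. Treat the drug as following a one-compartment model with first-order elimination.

1880 mg

LD = Css × Vd = 4.53 × 415 = 1880 mg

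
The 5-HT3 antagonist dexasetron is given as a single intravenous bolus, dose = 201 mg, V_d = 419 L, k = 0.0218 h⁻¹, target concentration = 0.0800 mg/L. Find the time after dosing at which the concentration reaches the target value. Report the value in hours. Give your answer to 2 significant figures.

82 h

C₀ = Dose / Vd = 201.0 / 419 = 0.4797 mg/L
t = ln(C₀ / C) / k = ln(0.4797 / 0.0800) / 0.02180
  = ln(5.996) / 0.02180 = 1.791 / 0.02180 = 82.16 h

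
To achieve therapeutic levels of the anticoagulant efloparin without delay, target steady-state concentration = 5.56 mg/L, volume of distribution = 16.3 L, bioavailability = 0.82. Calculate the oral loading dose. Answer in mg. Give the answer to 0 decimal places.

111 mg

LD = Css × Vd / F = 5.56 × 16.3 / 0.82 = 110.5 mg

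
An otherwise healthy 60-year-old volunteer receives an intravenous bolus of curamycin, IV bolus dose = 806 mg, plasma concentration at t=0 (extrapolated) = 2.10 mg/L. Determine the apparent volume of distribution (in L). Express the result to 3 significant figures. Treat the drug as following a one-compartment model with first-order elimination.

Vd = Dose / C₀ = 806.0 / 2.10 = 383.8 L

384 L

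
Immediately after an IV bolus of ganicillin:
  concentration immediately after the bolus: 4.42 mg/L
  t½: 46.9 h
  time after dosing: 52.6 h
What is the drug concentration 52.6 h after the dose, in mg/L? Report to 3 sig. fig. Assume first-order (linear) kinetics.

2.03 mg/L

k = ln2 / t½ = 0.693147 / 46.9 = 0.01478 h⁻¹
C = C₀ · e^(−k·t) = 4.420 × e^(−0.01478 × 52.6)
  = 4.420 × 0.4596 = 2.031 mg/L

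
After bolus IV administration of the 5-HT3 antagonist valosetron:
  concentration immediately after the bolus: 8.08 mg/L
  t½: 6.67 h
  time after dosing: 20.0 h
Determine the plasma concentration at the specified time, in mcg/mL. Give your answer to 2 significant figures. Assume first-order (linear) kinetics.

1.0 mcg/mL

k = ln2 / t½ = 0.693147 / 6.67 = 0.1039 h⁻¹
C = C₀ · e^(−k·t) = 8.080 × e^(−0.1039 × 20.0)
  = 8.080 × 0.1252 = 1.012 mg/L
(1.012 mg/L = 1.012 mcg/mL)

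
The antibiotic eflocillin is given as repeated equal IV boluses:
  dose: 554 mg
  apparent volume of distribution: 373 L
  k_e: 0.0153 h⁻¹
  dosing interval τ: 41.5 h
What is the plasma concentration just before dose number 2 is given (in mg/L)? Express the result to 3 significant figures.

0.787 mg/L

C₀ per dose = Dose / Vd = 554 / 373 = 1.485 mg/L
Fraction remaining after one interval: r = e^(−kτ) = e^(−0.01530 × 41.5) = 0.5300
Before dose 2, 1 dose has been given (aged 1τ).
C_trough = C₀ × r = 1.485 × 0.5300 = 0.7871 mg/L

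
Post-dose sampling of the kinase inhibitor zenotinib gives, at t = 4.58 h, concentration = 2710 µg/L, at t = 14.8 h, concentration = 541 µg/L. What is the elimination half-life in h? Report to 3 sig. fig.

k = ln(C₁/C₂) / (t₂ − t₁) = ln(2710/541) / (14.8 − 4.58)
  = 1.611 / 10.22 = 0.1576 h⁻¹
t½ = ln2 / k = 0.693147 / 0.1576 = 4.398 h

4.40 h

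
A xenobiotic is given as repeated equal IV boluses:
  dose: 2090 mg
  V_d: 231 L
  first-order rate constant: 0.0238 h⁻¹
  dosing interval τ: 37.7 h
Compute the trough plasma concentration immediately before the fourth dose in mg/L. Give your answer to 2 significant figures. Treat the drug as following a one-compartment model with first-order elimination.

C₀ per dose = Dose / Vd = 2090 / 231 = 9.048 mg/L
Fraction remaining after one interval: r = e^(−kτ) = e^(−0.02380 × 37.7) = 0.4077
Before dose 4, 3 doses have been given (aged 1τ, 2τ, 3τ).
C_trough = C₀ × (r + r² + … + r^3) = C₀ × r(1−r^3)/(1−r)
        = 9.048 × 0.4077 × (1 − 0.06777) / (1 − 0.4077) = 5.806 mg/L

5.8 mg/L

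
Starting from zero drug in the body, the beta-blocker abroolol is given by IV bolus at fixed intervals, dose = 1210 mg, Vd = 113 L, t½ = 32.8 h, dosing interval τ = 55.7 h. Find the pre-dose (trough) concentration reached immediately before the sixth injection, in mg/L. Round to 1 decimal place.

4.8 mg/L

C₀ per dose = Dose / Vd = 1210 / 113 = 10.71 mg/L
k = ln2 / t½ = 0.693147 / 32.8 = 0.02113 h⁻¹
Fraction remaining after one interval: r = e^(−kτ) = e^(−0.02113 × 55.7) = 0.3082
Before dose 6, 5 doses have been given (aged 1τ, 2τ, 3τ, 4τ, 5τ).
C_trough = C₀ × (r + r² + … + r^5) = C₀ × r(1−r^5)/(1−r)
        = 10.71 × 0.3082 × (1 − 0.002781) / (1 − 0.3082) = 4.758 mg/L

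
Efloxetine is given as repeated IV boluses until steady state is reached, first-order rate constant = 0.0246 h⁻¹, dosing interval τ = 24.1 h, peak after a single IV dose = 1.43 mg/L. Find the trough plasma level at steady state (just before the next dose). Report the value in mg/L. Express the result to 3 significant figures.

e^(−kτ) = e^(−0.02460 × 24.1) = 0.5527
Accumulation ratio R = 1 / (1 − e^(−kτ)) = 1 / (1 − 0.5527) = 2.236
Steady-state trough = C₀ × R × e^(−kτ) = 1.43 × 2.236 × 0.5527 = 1.767 mg/L

1.77 mg/L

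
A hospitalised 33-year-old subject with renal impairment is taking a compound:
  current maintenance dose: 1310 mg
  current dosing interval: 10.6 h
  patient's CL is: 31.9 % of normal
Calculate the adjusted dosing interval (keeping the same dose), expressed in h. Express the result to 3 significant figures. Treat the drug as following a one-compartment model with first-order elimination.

33.2 h

To keep the same average steady-state level, dosing rate must scale with clearance.
CL ratio = 31.9 / 100 = 0.3190
New interval (same dose) = 10.6 / 0.3190 = 33.23 h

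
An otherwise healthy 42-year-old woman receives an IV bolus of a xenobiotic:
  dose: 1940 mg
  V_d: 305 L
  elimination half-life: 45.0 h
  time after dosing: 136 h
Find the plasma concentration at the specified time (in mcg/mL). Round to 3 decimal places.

0.783 mcg/mL

C₀ = Dose / Vd = 1940 / 305 = 6.361 mg/L
k = ln2 / t½ = 0.693147 / 45.0 = 0.01540 h⁻¹
C = C₀ · e^(−k·t) = 6.361 × e^(−0.01540 × 136)
  = 6.361 × 0.1231 = 0.7830 mg/L
(0.7830 mg/L = 0.7830 mcg/mL)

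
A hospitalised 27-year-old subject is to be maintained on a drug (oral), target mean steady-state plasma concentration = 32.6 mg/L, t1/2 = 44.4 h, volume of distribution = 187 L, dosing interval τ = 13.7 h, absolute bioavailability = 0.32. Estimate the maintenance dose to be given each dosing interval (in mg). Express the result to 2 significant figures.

4100 mg

k = ln2 / t½ = 0.693147 / 44.4 = 0.01561 h⁻¹
CL = k × Vd = 0.01561 × 187 = 2.919 L/h
At steady state, F × (Dose/τ) = Css × CL.
Dose = Css × CL × τ / F = 32.6 × 2.919 × 13.7 / 0.32 = 4074 mg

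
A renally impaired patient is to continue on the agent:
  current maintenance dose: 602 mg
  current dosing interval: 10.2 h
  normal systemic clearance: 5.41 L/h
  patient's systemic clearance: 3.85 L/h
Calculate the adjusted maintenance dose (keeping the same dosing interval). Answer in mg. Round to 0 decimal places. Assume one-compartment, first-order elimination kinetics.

428 mg

To keep the same average steady-state level, dosing rate must scale with clearance.
CL ratio = 3.85 / 5.41 = 0.7116
New dose (same interval) = 602 × 0.7116 = 428.4 mg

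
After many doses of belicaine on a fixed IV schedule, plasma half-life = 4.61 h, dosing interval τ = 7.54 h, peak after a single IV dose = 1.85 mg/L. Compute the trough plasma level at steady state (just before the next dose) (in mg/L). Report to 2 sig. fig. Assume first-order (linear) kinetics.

k = ln2 / t½ = 0.693147 / 4.61 = 0.1504 h⁻¹
e^(−kτ) = e^(−0.1504 × 7.54) = 0.3217
Accumulation ratio R = 1 / (1 − e^(−kτ)) = 1 / (1 − 0.3217) = 1.474
Steady-state trough = C₀ × R × e^(−kτ) = 1.85 × 1.474 × 0.3217 = 0.8772 mg/L

0.88 mg/L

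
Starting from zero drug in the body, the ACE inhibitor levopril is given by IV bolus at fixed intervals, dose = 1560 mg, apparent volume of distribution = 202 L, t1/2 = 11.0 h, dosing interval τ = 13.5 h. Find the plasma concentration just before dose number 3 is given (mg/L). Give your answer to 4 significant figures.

4.707 mg/L

C₀ per dose = Dose / Vd = 1560 / 202 = 7.723 mg/L
k = ln2 / t½ = 0.693147 / 11.0 = 0.06301 h⁻¹
Fraction remaining after one interval: r = e^(−kτ) = e^(−0.06301 × 13.5) = 0.4271
Before dose 3, 2 doses have been given (aged 1τ, 2τ).
C_trough = C₀ × (r + r²) = 7.723 × (0.4271 + 0.1824) = 4.707 mg/L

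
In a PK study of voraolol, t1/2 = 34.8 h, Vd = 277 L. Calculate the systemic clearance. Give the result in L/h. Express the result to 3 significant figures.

k = ln2 / t½ = 0.693147 / 34.8 = 0.01992 h⁻¹
CL = k × Vd = 0.01992 × 277 = 5.518 L/h

5.52 L/h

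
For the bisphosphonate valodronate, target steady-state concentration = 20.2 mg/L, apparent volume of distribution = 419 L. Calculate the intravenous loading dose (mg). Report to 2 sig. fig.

LD = Css × Vd = 20.2 × 419 = 8464 mg

8500 mg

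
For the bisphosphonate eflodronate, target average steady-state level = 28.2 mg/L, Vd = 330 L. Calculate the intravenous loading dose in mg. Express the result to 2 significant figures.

9300 mg

LD = Css × Vd = 28.2 × 330 = 9306 mg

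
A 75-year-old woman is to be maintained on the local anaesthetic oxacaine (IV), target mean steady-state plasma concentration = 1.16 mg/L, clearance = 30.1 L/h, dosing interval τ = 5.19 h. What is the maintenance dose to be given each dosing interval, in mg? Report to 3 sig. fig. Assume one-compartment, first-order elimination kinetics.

181 mg

At steady state, Dose/τ = Css × CL.
Dose = Css × CL × τ = 1.16 × 30.10 × 5.19 = 181.2 mg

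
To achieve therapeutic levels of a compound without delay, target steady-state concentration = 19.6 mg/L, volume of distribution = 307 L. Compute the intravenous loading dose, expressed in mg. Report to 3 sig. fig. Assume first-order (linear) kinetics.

6020 mg

LD = Css × Vd = 19.6 × 307 = 6017 mg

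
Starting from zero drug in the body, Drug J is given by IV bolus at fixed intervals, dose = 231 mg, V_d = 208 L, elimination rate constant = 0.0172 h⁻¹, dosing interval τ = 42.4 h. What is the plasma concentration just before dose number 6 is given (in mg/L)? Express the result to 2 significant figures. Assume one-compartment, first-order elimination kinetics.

C₀ per dose = Dose / Vd = 231 / 208 = 1.111 mg/L
Fraction remaining after one interval: r = e^(−kτ) = e^(−0.01720 × 42.4) = 0.4823
Before dose 6, 5 doses have been given (aged 1τ, 2τ, 3τ, 4τ, 5τ).
C_trough = C₀ × (r + r² + … + r^5) = C₀ × r(1−r^5)/(1−r)
        = 1.111 × 0.4823 × (1 − 0.02610) / (1 − 0.4823) = 1.008 mg/L

1.0 mg/L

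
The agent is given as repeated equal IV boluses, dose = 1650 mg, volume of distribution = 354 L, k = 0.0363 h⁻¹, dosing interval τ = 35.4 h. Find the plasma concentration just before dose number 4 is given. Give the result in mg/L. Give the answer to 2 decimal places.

C₀ per dose = Dose / Vd = 1650 / 354 = 4.661 mg/L
Fraction remaining after one interval: r = e^(−kτ) = e^(−0.03630 × 35.4) = 0.2766
Before dose 4, 3 doses have been given (aged 1τ, 2τ, 3τ).
C_trough = C₀ × (r + r² + … + r^3) = C₀ × r(1−r^3)/(1−r)
        = 4.661 × 0.2766 × (1 − 0.02116) / (1 − 0.2766) = 1.744 mg/L

1.74 mg/L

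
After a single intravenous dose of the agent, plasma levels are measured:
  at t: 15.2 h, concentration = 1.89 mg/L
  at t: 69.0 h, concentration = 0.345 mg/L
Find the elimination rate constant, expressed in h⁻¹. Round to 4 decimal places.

k = ln(C₁/C₂) / (t₂ − t₁) = ln(1.89/0.345) / (69.0 − 15.2)
  = 1.701 / 53.80 = 0.03162 h⁻¹

0.0316 h⁻¹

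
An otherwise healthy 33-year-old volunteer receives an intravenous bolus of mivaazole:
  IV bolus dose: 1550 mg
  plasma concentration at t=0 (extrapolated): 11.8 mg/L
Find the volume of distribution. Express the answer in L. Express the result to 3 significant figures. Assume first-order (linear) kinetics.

131 L

Vd = Dose / C₀ = 1550 / 11.8 = 131.4 L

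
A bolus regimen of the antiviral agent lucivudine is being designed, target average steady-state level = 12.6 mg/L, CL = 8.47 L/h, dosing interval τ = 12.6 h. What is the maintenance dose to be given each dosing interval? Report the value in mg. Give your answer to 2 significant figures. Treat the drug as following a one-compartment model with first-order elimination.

1300 mg

At steady state, Dose/τ = Css × CL.
Dose = Css × CL × τ = 12.6 × 8.470 × 12.6 = 1345 mg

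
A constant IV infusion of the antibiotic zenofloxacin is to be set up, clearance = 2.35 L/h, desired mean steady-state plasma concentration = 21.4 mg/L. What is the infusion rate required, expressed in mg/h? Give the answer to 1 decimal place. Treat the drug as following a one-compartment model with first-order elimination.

50.3 mg/h

At steady state, infusion rate R₀ = Css × CL = 21.4 × 2.350 = 50.29 mg/h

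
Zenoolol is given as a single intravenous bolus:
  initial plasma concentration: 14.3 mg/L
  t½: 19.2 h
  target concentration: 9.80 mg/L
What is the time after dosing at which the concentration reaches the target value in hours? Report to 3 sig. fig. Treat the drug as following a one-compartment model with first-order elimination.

10.5 h

k = ln2 / t½ = 0.693147 / 19.2 = 0.03610 h⁻¹
t = ln(C₀ / C) / k = ln(14.30 / 9.80) / 0.03610
  = ln(1.459) / 0.03610 = 0.3778 / 0.03610 = 10.47 h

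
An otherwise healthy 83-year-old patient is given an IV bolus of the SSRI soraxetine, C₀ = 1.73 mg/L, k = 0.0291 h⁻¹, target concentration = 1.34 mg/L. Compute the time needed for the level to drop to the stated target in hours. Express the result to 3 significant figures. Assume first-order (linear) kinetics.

8.78 h

t = ln(C₀ / C) / k = ln(1.730 / 1.34) / 0.02910
  = ln(1.291) / 0.02910 = 0.2554 / 0.02910 = 8.777 h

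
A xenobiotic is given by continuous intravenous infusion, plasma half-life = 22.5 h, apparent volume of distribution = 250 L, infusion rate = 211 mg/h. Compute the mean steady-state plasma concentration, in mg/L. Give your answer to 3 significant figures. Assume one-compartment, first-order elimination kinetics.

k = ln2 / t½ = 0.693147 / 22.5 = 0.03081 h⁻¹
CL = k × Vd = 0.03081 × 250 = 7.703 L/h
At steady state Css = R₀ / CL = 211 / 7.703 = 27.39 mg/L

27.4 mg/L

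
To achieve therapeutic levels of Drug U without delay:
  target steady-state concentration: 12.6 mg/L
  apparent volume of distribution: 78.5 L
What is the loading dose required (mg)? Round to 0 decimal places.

LD = Css × Vd = 12.6 × 78.5 = 989.1 mg

989 mg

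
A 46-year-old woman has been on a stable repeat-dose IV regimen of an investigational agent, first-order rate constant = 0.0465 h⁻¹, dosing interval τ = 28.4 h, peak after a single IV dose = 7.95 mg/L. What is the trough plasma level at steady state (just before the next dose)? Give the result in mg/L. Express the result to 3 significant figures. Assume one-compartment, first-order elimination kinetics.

e^(−kτ) = e^(−0.04650 × 28.4) = 0.2670
Accumulation ratio R = 1 / (1 − e^(−kτ)) = 1 / (1 − 0.2670) = 1.364
Steady-state trough = C₀ × R × e^(−kτ) = 7.95 × 1.364 × 0.2670 = 2.895 mg/L

2.90 mg/L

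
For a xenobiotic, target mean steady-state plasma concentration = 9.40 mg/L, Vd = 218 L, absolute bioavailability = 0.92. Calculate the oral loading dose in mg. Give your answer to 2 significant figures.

LD = Css × Vd / F = 9.40 × 218 / 0.92 = 2227 mg

2200 mg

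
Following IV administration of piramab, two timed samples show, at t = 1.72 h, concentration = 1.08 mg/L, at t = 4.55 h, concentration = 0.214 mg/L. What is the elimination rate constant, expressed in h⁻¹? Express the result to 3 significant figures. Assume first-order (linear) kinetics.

0.572 h⁻¹

k = ln(C₁/C₂) / (t₂ − t₁) = ln(1.08/0.214) / (4.55 − 1.72)
  = 1.619 / 2.830 = 0.5721 h⁻¹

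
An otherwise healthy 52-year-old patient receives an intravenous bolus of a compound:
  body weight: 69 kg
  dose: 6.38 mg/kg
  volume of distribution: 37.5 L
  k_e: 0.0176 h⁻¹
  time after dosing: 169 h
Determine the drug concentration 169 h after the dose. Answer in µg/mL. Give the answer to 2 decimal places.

0.60 µg/mL

Total dose = 6.38 × 69 = 440.2 mg
C₀ = Dose / Vd = 440.2 / 37.5 = 11.74 mg/L
C = C₀ · e^(−k·t) = 11.74 × e^(−0.01760 × 169)
  = 11.74 × 0.05108 = 0.5997 mg/L
(0.5997 mg/L = 0.5997 µg/mL)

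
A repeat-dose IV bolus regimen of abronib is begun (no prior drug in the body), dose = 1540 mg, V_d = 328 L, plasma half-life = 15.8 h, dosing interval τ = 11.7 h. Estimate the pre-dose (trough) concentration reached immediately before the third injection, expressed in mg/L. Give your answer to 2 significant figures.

4.5 mg/L

C₀ per dose = Dose / Vd = 1540 / 328 = 4.695 mg/L
k = ln2 / t½ = 0.693147 / 15.8 = 0.04387 h⁻¹
Fraction remaining after one interval: r = e^(−kτ) = e^(−0.04387 × 11.7) = 0.5985
Before dose 3, 2 doses have been given (aged 1τ, 2τ).
C_trough = C₀ × (r + r²) = 4.695 × (0.5985 + 0.3582) = 4.492 mg/L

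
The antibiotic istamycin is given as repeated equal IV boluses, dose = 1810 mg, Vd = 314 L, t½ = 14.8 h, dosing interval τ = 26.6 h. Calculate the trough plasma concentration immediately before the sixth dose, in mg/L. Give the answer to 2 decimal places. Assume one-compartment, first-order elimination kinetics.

C₀ per dose = Dose / Vd = 1810 / 314 = 5.764 mg/L
k = ln2 / t½ = 0.693147 / 14.8 = 0.04683 h⁻¹
Fraction remaining after one interval: r = e^(−kτ) = e^(−0.04683 × 26.6) = 0.2877
Before dose 6, 5 doses have been given (aged 1τ, 2τ, 3τ, 4τ, 5τ).
C_trough = C₀ × (r + r² + … + r^5) = C₀ × r(1−r^5)/(1−r)
        = 5.764 × 0.2877 × (1 − 0.001971) / (1 − 0.2877) = 2.324 mg/L

2.32 mg/L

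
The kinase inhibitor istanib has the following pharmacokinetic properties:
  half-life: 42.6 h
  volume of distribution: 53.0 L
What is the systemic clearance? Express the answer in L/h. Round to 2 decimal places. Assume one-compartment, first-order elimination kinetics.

k = ln2 / t½ = 0.693147 / 42.6 = 0.01627 h⁻¹
CL = k × Vd = 0.01627 × 53.0 = 0.8623 L/h

0.86 L/h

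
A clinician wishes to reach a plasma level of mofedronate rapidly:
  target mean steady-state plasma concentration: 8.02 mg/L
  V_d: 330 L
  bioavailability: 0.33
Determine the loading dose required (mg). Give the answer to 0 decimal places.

8020 mg

LD = Css × Vd / F = 8.02 × 330 / 0.33 = 8020 mg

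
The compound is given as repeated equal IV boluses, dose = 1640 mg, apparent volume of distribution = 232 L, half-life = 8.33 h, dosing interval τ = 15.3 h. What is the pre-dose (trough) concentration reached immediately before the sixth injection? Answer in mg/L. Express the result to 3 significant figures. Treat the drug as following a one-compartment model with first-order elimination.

C₀ per dose = Dose / Vd = 1640 / 232 = 7.069 mg/L
k = ln2 / t½ = 0.693147 / 8.33 = 0.08321 h⁻¹
Fraction remaining after one interval: r = e^(−kτ) = e^(−0.08321 × 15.3) = 0.2800
Before dose 6, 5 doses have been given (aged 1τ, 2τ, 3τ, 4τ, 5τ).
C_trough = C₀ × (r + r² + … + r^5) = C₀ × r(1−r^5)/(1−r)
        = 7.069 × 0.2800 × (1 − 0.001721) / (1 − 0.2800) = 2.744 mg/L

2.74 mg/L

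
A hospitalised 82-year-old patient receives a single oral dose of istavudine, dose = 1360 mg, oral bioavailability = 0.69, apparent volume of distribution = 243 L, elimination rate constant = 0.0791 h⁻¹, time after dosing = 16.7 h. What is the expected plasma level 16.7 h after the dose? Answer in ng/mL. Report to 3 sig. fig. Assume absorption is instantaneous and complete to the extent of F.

1030 ng/mL

Amount reaching circulation = F × Dose = 0.69 × 1360 = 938.4 mg
C₀ = F·Dose / Vd = 938.4 / 243 = 3.862 mg/L
C = C₀ · e^(−k·t) = 3.862 × e^(−0.07910 × 16.7)
  = 3.862 × 0.2669 = 1.031 mg/L
Convert: 1.031 mg/L × 1000 = 1031 ng/mL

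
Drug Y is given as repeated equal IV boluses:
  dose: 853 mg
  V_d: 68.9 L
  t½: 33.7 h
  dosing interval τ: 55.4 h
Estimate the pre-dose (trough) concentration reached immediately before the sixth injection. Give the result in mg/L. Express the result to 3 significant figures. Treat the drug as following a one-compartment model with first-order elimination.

C₀ per dose = Dose / Vd = 853 / 68.9 = 12.38 mg/L
k = ln2 / t½ = 0.693147 / 33.7 = 0.02057 h⁻¹
Fraction remaining after one interval: r = e^(−kτ) = e^(−0.02057 × 55.4) = 0.3200
Before dose 6, 5 doses have been given (aged 1τ, 2τ, 3τ, 4τ, 5τ).
C_trough = C₀ × (r + r² + … + r^5) = C₀ × r(1−r^5)/(1−r)
        = 12.38 × 0.3200 × (1 − 0.003355) / (1 − 0.3200) = 5.806 mg/L

5.81 mg/L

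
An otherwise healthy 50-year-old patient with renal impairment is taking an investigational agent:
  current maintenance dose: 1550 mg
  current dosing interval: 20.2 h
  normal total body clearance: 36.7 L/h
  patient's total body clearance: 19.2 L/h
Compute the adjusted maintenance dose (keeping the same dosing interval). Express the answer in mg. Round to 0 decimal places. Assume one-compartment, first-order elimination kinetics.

To keep the same average steady-state level, dosing rate must scale with clearance.
CL ratio = 19.2 / 36.7 = 0.5232
New dose (same interval) = 1550 × 0.5232 = 811.0 mg

811 mg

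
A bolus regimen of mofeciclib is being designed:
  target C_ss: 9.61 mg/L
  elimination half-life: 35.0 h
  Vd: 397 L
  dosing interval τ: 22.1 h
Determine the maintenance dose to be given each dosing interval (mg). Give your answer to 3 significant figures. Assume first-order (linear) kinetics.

1670 mg

k = ln2 / t½ = 0.693147 / 35.0 = 0.01980 h⁻¹
CL = k × Vd = 0.01980 × 397 = 7.861 L/h
At steady state, Dose/τ = Css × CL.
Dose = Css × CL × τ = 9.61 × 7.861 × 22.1 = 1670 mg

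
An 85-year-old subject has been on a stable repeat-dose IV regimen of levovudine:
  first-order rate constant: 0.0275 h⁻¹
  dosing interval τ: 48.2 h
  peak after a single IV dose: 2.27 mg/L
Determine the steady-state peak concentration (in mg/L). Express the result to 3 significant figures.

3.09 mg/L

e^(−kτ) = e^(−0.02750 × 48.2) = 0.2657
Accumulation ratio R = 1 / (1 − e^(−kτ)) = 1 / (1 − 0.2657) = 1.362
Steady-state peak = C₀ × R = 2.27 × 1.362 = 3.092 mg/L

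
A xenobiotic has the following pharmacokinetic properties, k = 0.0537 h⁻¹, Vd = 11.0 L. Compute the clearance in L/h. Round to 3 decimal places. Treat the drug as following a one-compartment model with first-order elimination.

CL = k × Vd = 0.0537 × 11.0 = 0.5907 L/h

0.591 L/h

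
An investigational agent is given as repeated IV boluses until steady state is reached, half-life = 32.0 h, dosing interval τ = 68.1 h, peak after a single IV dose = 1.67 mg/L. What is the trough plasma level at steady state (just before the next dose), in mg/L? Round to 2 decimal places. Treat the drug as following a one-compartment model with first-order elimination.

0.50 mg/L

k = ln2 / t½ = 0.693147 / 32.0 = 0.02166 h⁻¹
e^(−kτ) = e^(−0.02166 × 68.1) = 0.2288
Accumulation ratio R = 1 / (1 − e^(−kτ)) = 1 / (1 − 0.2288) = 1.297
Steady-state trough = C₀ × R × e^(−kτ) = 1.67 × 1.297 × 0.2288 = 0.4956 mg/L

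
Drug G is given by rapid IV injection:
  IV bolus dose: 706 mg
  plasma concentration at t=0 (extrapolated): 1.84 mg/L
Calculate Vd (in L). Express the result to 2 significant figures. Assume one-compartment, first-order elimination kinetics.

Vd = Dose / C₀ = 706.0 / 1.84 = 383.7 L

380 L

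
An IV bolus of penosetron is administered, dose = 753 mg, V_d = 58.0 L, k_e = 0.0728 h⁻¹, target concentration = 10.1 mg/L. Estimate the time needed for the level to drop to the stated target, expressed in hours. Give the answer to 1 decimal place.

C₀ = Dose / Vd = 753.0 / 58.0 = 12.98 mg/L
t = ln(C₀ / C) / k = ln(12.98 / 10.1) / 0.07280
  = ln(1.285) / 0.07280 = 0.2508 / 0.07280 = 3.445 h

3.4 h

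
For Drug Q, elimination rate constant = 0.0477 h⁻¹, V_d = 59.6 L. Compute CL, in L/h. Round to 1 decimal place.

2.8 L/h

CL = k × Vd = 0.0477 × 59.6 = 2.843 L/h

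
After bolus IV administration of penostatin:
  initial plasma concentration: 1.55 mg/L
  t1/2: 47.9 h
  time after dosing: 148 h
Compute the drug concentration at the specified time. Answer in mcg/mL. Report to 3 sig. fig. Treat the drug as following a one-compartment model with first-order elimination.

k = ln2 / t½ = 0.693147 / 47.9 = 0.01447 h⁻¹
C = C₀ · e^(−k·t) = 1.550 × e^(−0.01447 × 148)
  = 1.550 × 0.1175 = 0.1821 mg/L
(0.1821 mg/L = 0.1821 mcg/mL)

0.182 mcg/mL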